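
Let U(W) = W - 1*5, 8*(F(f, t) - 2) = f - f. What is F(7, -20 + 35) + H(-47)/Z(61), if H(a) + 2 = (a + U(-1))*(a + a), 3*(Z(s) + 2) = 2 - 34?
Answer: -7432/19 ≈ -391.16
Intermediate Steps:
F(f, t) = 2 (F(f, t) = 2 + (f - f)/8 = 2 + (⅛)*0 = 2 + 0 = 2)
U(W) = -5 + W (U(W) = W - 5 = -5 + W)
Z(s) = -38/3 (Z(s) = -2 + (2 - 34)/3 = -2 + (⅓)*(-32) = -2 - 32/3 = -38/3)
H(a) = -2 + 2*a*(-6 + a) (H(a) = -2 + (a + (-5 - 1))*(a + a) = -2 + (a - 6)*(2*a) = -2 + (-6 + a)*(2*a) = -2 + 2*a*(-6 + a))
F(7, -20 + 35) + H(-47)/Z(61) = 2 + (-2 - 12*(-47) + 2*(-47)²)/(-38/3) = 2 + (-2 + 564 + 2*2209)*(-3/38) = 2 + (-2 + 564 + 4418)*(-3/38) = 2 + 4980*(-3/38) = 2 - 7470/19 = -7432/19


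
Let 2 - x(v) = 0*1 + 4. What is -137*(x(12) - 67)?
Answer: 9453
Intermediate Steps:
x(v) = -2 (x(v) = 2 - (0*1 + 4) = 2 - (0 + 4) = 2 - 1*4 = 2 - 4 = -2)
-137*(x(12) - 67) = -137*(-2 - 67) = -137*(-69) = 9453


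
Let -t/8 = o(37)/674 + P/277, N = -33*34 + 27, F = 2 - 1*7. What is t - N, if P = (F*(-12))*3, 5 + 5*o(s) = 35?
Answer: 101725227/93349 ≈ 1089.7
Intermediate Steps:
o(s) = 6 (o(s) = -1 + (1/5)*35 = -1 + 7 = 6)
F = -5 (F = 2 - 7 = -5)
N = -1095 (N = -1122 + 27 = -1095)
P = 180 (P = -5*(-12)*3 = 60*3 = 180)
t = -491928/93349 (t = -8*(6/674 + 180/277) = -8*(6*(1/674) + 180*(1/277)) = -8*(3/337 + 180/277) = -8*61491/93349 = -491928/93349 ≈ -5.2698)
t - N = -491928/93349 - 1*(-1095) = -491928/93349 + 1095 = 101725227/93349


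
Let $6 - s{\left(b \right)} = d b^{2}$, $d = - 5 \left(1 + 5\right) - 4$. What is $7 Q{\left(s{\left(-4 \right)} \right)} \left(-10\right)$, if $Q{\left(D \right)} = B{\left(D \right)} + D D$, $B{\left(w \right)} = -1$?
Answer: $-21174930$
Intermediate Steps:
$d = -34$ ($d = \left(-5\right) 6 - 4 = -30 - 4 = -34$)
$s{\left(b \right)} = 6 + 34 b^{2}$ ($s{\left(b \right)} = 6 - - 34 b^{2} = 6 + 34 b^{2}$)
$Q{\left(D \right)} = -1 + D^{2}$ ($Q{\left(D \right)} = -1 + D D = -1 + D^{2}$)
$7 Q{\left(s{\left(-4 \right)} \right)} \left(-10\right) = 7 \left(-1 + \left(6 + 34 \left(-4\right)^{2}\right)^{2}\right) \left(-10\right) = 7 \left(-1 + \left(6 + 34 \cdot 16\right)^{2}\right) \left(-10\right) = 7 \left(-1 + \left(6 + 544\right)^{2}\right) \left(-10\right) = 7 \left(-1 + 550^{2}\right) \left(-10\right) = 7 \left(-1 + 302500\right) \left(-10\right) = 7 \cdot 302499 \left(-10\right) = 2117493 \left(-10\right) = -21174930$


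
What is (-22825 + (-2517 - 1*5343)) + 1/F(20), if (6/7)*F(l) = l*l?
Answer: -42958997/1400 ≈ -30685.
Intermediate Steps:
F(l) = 7*l²/6 (F(l) = 7*(l*l)/6 = 7*l²/6)
(-22825 + (-2517 - 1*5343)) + 1/F(20) = (-22825 + (-2517 - 1*5343)) + 1/((7/6)*20²) = (-22825 + (-2517 - 5343)) + 1/((7/6)*400) = (-22825 - 7860) + 1/(1400/3) = -30685 + 3/1400 = -42958997/1400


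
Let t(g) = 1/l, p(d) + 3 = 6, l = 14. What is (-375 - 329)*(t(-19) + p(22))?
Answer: -15136/7 ≈ -2162.3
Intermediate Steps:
p(d) = 3 (p(d) = -3 + 6 = 3)
t(g) = 1/14
(-375 - 329)*(t(-19) + p(22)) = (-375 - 329)*(1/14 + 3) = -704*43/14 = -15136/7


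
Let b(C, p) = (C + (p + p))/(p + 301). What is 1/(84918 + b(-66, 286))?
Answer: 587/49847372 ≈ 1.1776e-5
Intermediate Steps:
b(C, p) = (C + 2*p)/(301 + p)
1/(84918 + b(-66, 286)) = 1/(84918 + (-66 + 2*286)/(301 + 286)) = 1/(84918 + (-66 + 572)/587) = 1/(84918 + (1/587)*506) = 1/(84918 + 506/587) = 1/(49847372/587) = 587/49847372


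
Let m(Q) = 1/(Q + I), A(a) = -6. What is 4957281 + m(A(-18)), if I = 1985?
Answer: 9810459100/1979 ≈ 4.9573e+6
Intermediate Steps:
m(Q) = 1/(1985 + Q) (m(Q) = 1/(Q + 1985) = 1/(1985 + Q))
4957281 + m(A(-18)) = 4957281 + 1/(1985 - 6) = 4957281 + 1/1979 = 9810459100/1979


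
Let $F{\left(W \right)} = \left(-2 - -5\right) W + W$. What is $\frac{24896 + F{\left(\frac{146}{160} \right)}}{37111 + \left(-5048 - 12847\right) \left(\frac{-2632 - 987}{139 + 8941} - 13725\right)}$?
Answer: $\frac{226088822}{2230530314885} \approx 0.00010136$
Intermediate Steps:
$F{\left(W \right)} = 4 W$ ($F{\left(W \right)} = \left(-2 + 5\right) W + W = 3 W + W = 4 W$)
$\frac{24896 + F{\left(\frac{146}{160} \right)}}{37111 + \left(-5048 - 12847\right) \left(\frac{-2632 - 987}{139 + 8941} - 13725\right)} = \frac{24896 + 4 \cdot \frac{146}{160}}{37111 + \left(-5048 - 12847\right) \left(\frac{-2632 - 987}{139 + 8941} - 13725\right)} = \frac{24896 + 4 \cdot 146 \cdot \frac{1}{160}}{37111 - 17895 \left(- \frac{3619}{9080} - 13725\right)} = \frac{24896 + 4 \cdot \frac{73}{80}}{37111 - 17895 \left(\left(-3619\right) \frac{1}{9080} - 13725\right)} = \frac{24896 + \frac{73}{20}}{37111 - 17895 \left(- \frac{3619}{9080} - 13725\right)} = \frac{497993}{20 \left(37111 - - \frac{446038669401}{1816}\right)} = \frac{497993}{20 \left(37111 + \frac{446038669401}{1816}\right)} = \frac{497993}{20 \cdot \frac{446106062977}{1816}} = \frac{497993}{20} \cdot \frac{1816}{446106062977} = \frac{226088822}{2230530314885}$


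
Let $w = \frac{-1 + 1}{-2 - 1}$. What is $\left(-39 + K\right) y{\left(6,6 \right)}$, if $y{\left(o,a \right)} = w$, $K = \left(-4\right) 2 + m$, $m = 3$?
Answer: $0$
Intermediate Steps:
$K = -5$ ($K = \left(-4\right) 2 + 3 = -8 + 3 = -5$)
$w = 0$ ($w = \frac{0}{-3} = 0 \left(- \frac{1}{3}\right) = 0$)
$y{\left(o,a \right)} = 0$
$\left(-39 + K\right) y{\left(6,6 \right)} = \left(-39 - 5\right) 0 = \left(-44\right) 0 = 0$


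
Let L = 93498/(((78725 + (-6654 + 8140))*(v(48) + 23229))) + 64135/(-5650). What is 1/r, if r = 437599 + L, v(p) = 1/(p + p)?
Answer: 13474822621570/5896415947928900463 ≈ 2.2853e-6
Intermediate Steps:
v(p) = 1/(2*p)
L = -152956447509967/13474822621570 (L = 93498/(((78725 + (-6654 + 8140))*((1/2)/48 + 23229))) + 64135/(-5650) = 93498/(((78725 + 1486)*((1/2)*(1/48) + 23229))) + 64135*(-1/5650) = 93498/((80211*(1/96 + 23229))) - 12827/1130 = 93498/((80211*(2229985/96))) - 12827/1130 = 93498/(59623108945/32) - 12827/1130 = 93498*(32/59623108945) - 12827/1130 = 2991936/59623108945 - 12827/1130 = -152956447509967/13474822621570 ≈ -11.351)
r = 5896415947928900463/13474822621570 (r = 437599 - 152956447509967/13474822621570 = 5896415947928900463/13474822621570 ≈ 4.3759e+5)
1/r = 1/(5896415947928900463/13474822621570) = 13474822621570/5896415947928900463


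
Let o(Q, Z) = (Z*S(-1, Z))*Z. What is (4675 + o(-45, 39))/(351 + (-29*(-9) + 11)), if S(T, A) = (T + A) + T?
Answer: 60952/623 ≈ 97.836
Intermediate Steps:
S(T, A) = A + 2*T (S(T, A) = (A + T) + T = A + 2*T)
o(Q, Z) = Z**2*(-2 + Z) (o(Q, Z) = (Z*(Z + 2*(-1)))*Z = (Z*(Z - 2))*Z = (Z*(-2 + Z))*Z = Z**2*(-2 + Z))
(4675 + o(-45, 39))/(351 + (-29*(-9) + 11)) = (4675 + 39**2*(-2 + 39))/(351 + (-29*(-9) + 11)) = (4675 + 1521*37)/(351 + (261 + 11)) = (4675 + 56277)/(351 + 272) = 60952/623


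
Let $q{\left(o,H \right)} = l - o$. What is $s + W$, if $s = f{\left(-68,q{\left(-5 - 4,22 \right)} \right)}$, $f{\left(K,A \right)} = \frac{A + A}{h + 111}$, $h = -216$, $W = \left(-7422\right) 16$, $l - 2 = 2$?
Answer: $- \frac{12468986}{105} \approx -1.1875 \cdot 10^{5}$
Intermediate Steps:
$l = 4$ ($l = 2 + 2 = 4$)
$W = -118752$
$q{\left(o,H \right)} = 4 - o$
$f{\left(K,A \right)} = - \frac{2 A}{105}$ ($f{\left(K,A \right)} = \frac{A + A}{-216 + 111} = \frac{2 A}{-105} = 2 A \left(- \frac{1}{105}\right) = - \frac{2 A}{105}$)
$s = - \frac{26}{105}$ ($s = - \frac{2 \left(4 - \left(-5 - 4\right)\right)}{105} = - \frac{2 \left(4 - -9\right)}{105} = - \frac{2 \left(4 + 9\right)}{105} = \left(- \frac{2}{105}\right) 13 = - \frac{26}{105} \approx -0.24762$)
$s + W = - \frac{26}{105} - 118752 = - \frac{12468986}{105}$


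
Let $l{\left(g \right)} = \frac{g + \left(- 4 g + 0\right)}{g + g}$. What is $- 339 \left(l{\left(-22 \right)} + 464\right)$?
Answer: $- \frac{313575}{2} \approx -1.5679 \cdot 10^{5}$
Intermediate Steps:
$l{\left(g \right)} = - \frac{3}{2}$ ($l{\left(g \right)} = \frac{g - 4 g}{2 g} = - 3 g \frac{1}{2 g} = - \frac{3}{2}$)
$- 339 \left(l{\left(-22 \right)} + 464\right) = - 339 \left(- \frac{3}{2} + 464\right) = \left(-339\right) \frac{925}{2} = - \frac{313575}{2}$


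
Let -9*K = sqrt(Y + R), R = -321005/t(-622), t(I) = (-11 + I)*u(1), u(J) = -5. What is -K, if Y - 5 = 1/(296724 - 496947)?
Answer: I*sqrt(19121973257232779)/126741159 ≈ 1.0911*I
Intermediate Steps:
t(I) = 55 - 5*I (t(I) = (-11 + I)*(-5) = 55 - 5*I)
Y = 1001114/200223 (Y = 5 + 1/(296724 - 496947) = 5 + 1/(-200223) = 5 - 1/200223 = 1001114/200223 ≈ 5.0000)
R = -64201/633 (R = -321005/(55 - 5*(-622)) = -321005/(55 + 3110) = -321005/3165 = -321005*1/3165 = -64201/633 ≈ -101.42)
K = -I*sqrt(19121973257232779)/126741159 (K = -sqrt(1001114/200223 - 64201/633)/9 = -I*sqrt(19121973257232779)/126741159 ≈ -1.0911*I)
-K = -(-1)*I*sqrt(19121973257232779)/126741159 = I*sqrt(19121973257232779)/126741159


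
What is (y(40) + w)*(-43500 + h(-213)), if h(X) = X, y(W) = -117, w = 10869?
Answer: -470002176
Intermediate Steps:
(y(40) + w)*(-43500 + h(-213)) = (-117 + 10869)*(-43500 - 213) = 10752*(-43713) = -470002176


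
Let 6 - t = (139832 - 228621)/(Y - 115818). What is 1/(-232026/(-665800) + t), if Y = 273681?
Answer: 52552592700/363187574519 ≈ 0.14470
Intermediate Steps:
t = 1035967/157863 (t = 6 - (139832 - 228621)/(273681 - 115818) = 6 - (-88789)/157863 = 6 - 1*(-88789/157863) = 6 + 88789/157863 = 1035967/157863 ≈ 6.5624)
1/(-232026/(-665800) + t) = 1/(-232026/(-665800) + 1035967/157863) = 1/(-232026*(-1/665800) + 1035967/157863) = 1/(116013/332900 + 1035967/157863) = 1/(363187574519/52552592700) = 52552592700/363187574519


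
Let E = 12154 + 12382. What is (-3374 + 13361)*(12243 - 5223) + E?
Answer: 70133276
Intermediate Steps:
E = 24536
(-3374 + 13361)*(12243 - 5223) + E = (-3374 + 13361)*(12243 - 5223) + 24536 = 9987*7020 + 24536 = 70108740 + 24536 = 70133276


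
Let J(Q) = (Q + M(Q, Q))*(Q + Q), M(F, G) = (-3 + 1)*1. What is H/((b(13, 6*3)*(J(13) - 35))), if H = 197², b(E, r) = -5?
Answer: -38809/1255 ≈ -30.923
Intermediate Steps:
M(F, G) = -2 (M(F, G) = -2*1 = -2)
H = 38809
J(Q) = 2*Q*(-2 + Q) (J(Q) = (Q - 2)*(Q + Q) = (-2 + Q)*(2*Q) = 2*Q*(-2 + Q))
H/((b(13, 6*3)*(J(13) - 35))) = 38809/((-5*(2*13*(-2 + 13) - 35))) = 38809/((-5*(2*13*11 - 35))) = 38809/((-5*(286 - 35))) = 38809/((-5*251)) = 38809/(-1255) = 38809*(-1/1255) = -38809/1255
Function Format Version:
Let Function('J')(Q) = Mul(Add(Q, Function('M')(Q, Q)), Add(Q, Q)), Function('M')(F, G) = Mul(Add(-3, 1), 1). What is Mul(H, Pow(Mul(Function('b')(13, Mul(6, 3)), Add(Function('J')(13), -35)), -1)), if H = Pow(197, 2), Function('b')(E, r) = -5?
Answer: Rational(-38809, 1255) ≈ -30.923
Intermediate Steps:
Function('M')(F, G) = -2 (Function('M')(F, G) = Mul(-2, 1) = -2)
H = 38809
Function('J')(Q) = Mul(2, Q, Add(-2, Q)) (Function('J')(Q) = Mul(Add(Q, -2), Add(Q, Q)) = Mul(Add(-2, Q), Mul(2, Q)) = Mul(2, Q, Add(-2, Q)))
Mul(H, Pow(Mul(Function('b')(13, Mul(6, 3)), Add(Function('J')(13), -35)), -1)) = Mul(38809, Pow(Mul(-5, Add(Mul(2, 13, Add(-2, 13)), -35)), -1)) = Mul(38809, Pow(Mul(-5, Add(Mul(2, 13, 11), -35)), -1)) = Mul(38809, Pow(Mul(-5, Add(286, -35)), -1)) = Mul(38809, Pow(Mul(-5, 251), -1)) = Mul(38809, Pow(-1255, -1)) = Mul(38809, Rational(-1, 1255)) = Rational(-38809, 1255)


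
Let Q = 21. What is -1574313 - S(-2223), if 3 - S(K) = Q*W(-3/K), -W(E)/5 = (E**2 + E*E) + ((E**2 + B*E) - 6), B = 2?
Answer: -96009026499/61009 ≈ -1.5737e+6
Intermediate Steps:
W(E) = 30 - 15*E**2 - 10*E (W(E) = -5*((E**2 + E*E) + ((E**2 + 2*E) - 6)) = -5*((E**2 + E**2) + (-6 + E**2 + 2*E)) = -5*(2*E**2 + (-6 + E**2 + 2*E)) = -5*(-6 + 2*E + 3*E**2) = 30 - 15*E**2 - 10*E)
S(K) = -627 - 630/K + 2835/K**2 (S(K) = 3 - 21*(30 - 15*9/K**2 - (-30)/K) = 3 - 21*(30 - 135/K**2 + 30/K) = 3 - (630 - 2835/K**2 + 630/K) = 3 + (-630 - 630/K + 2835/K**2) = -627 - 630/K + 2835/K**2)
-1574313 - S(-2223) = -1574313 - (-627 - 630/(-2223) + 2835/(-2223)**2) = -1574313 - (-627 - 630*(-1/2223) + 2835*(1/4941729)) = -1574313 - (-627 + 70/247 + 35/61009) = -1574313 - 1*(-38235318/61009) = -1574313 + 38235318/61009 = -96009026499/61009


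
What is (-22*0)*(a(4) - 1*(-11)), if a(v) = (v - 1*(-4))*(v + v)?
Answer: 0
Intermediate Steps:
a(v) = 2*v*(4 + v) (a(v) = (v + 4)*(2*v) = (4 + v)*(2*v) = 2*v*(4 + v))
(-22*0)*(a(4) - 1*(-11)) = (-22*0)*(2*4*(4 + 4) - 1*(-11)) = 0*(2*4*8 + 11) = 0*(64 + 11) = 0*75 = 0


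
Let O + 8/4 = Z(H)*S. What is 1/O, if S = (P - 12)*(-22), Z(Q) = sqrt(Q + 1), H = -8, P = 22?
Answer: I/(2*(-I + 110*sqrt(7))) ≈ -5.9031e-6 + 0.001718*I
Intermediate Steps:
Z(Q) = sqrt(1 + Q)
S = -220 (S = (22 - 12)*(-22) = 10*(-22) = -220)
O = -2 - 220*I*sqrt(7) (O = -2 + sqrt(1 - 8)*(-220) = -2 + sqrt(-7)*(-220) = -2 + (I*sqrt(7))*(-220) = -2 - 220*I*sqrt(7) ≈ -2.0 - 582.07*I)
1/O = 1/(-2 - 220*I*sqrt(7))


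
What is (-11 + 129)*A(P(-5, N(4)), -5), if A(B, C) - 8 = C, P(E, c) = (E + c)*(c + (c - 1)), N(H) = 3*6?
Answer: 354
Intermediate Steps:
N(H) = 18
P(E, c) = (-1 + 2*c)*(E + c) (P(E, c) = (E + c)*(c + (-1 + c)) = (E + c)*(-1 + 2*c) = (-1 + 2*c)*(E + c))
A(B, C) = 8 + C
(-11 + 129)*A(P(-5, N(4)), -5) = (-11 + 129)*(8 - 5) = 118*3 = 354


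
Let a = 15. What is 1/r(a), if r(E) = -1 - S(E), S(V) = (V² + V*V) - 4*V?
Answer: -1/391 ≈ -0.0025575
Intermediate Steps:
S(V) = -4*V + 2*V² (S(V) = (V² + V²) - 4*V = 2*V² - 4*V = -4*V + 2*V²)
r(E) = -1 - 2*E*(-2 + E)
1/r(a) = 1/(-1 - 2*15*(-2 + 15)) = 1/(-1 - 2*15*13) = 1/(-1 - 390) = 1/(-391) = -1/391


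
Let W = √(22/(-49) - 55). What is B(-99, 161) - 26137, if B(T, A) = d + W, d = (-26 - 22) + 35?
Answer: -26150 + I*√2717/7 ≈ -26150.0 + 7.4464*I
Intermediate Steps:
W = I*√2717/7 (W = √(22*(-1/49) - 55) = √(-22/49 - 55) = √(-2717/49) = I*√2717/7 ≈ 7.4464*I)
d = -13 (d = -48 + 35 = -13)
B(T, A) = -13 + I*√2717/7
B(-99, 161) - 26137 = (-13 + I*√2717/7) - 26137 = -26150 + I*√2717/7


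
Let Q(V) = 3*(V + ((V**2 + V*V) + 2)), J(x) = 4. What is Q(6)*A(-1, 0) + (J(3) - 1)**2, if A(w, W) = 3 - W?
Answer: 729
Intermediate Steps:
Q(V) = 6 + 3*V + 6*V**2 (Q(V) = 3*(V + ((V**2 + V**2) + 2)) = 3*(V + (2*V**2 + 2)) = 3*(V + (2 + 2*V**2)) = 3*(2 + V + 2*V**2) = 6 + 3*V + 6*V**2)
Q(6)*A(-1, 0) + (J(3) - 1)**2 = (6 + 3*6 + 6*6**2)*(3 - 1*0) + (4 - 1)**2 = (6 + 18 + 6*36)*(3 + 0) + 3**2 = (6 + 18 + 216)*3 + 9 = 240*3 + 9 = 720 + 9 = 729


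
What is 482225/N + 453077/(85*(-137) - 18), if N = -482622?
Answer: -224289118069/5628820386 ≈ -39.847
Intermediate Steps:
482225/N + 453077/(85*(-137) - 18) = 482225/(-482622) + 453077/(85*(-137) - 18) = 482225*(-1/482622) + 453077/(-11645 - 18) = -482225/482622 + 453077/(-11663) = -482225/482622 + 453077*(-1/11663) = -482225/482622 - 453077/11663 = -224289118069/5628820386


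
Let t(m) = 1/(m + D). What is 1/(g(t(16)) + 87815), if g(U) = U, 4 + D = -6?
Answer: 6/526891 ≈ 1.1388e-5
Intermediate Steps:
D = -10 (D = -4 - 6 = -10)
t(m) = 1/(-10 + m) (t(m) = 1/(m - 10) = 1/(-10 + m))
1/(g(t(16)) + 87815) = 1/(1/(-10 + 16) + 87815) = 1/(1/6 + 87815) = 1/(526891/6) = 6/526891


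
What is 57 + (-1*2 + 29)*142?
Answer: 3891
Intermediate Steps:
57 + (-1*2 + 29)*142 = 57 + (-2 + 29)*142 = 57 + 27*142 = 57 + 3834 = 3891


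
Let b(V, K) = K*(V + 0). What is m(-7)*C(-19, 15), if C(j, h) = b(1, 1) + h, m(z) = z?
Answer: -112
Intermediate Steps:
b(V, K) = K*V
C(j, h) = 1 + h (C(j, h) = 1*1 + h = 1 + h)
m(-7)*C(-19, 15) = -7*(1 + 15) = -7*16 = -112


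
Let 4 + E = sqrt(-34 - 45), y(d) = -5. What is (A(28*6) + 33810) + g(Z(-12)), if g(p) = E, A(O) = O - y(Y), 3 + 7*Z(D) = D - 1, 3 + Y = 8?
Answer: 33979 + I*sqrt(79) ≈ 33979.0 + 8.8882*I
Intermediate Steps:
Y = 5 (Y = -3 + 8 = 5)
E = -4 + I*sqrt(79) (E = -4 + sqrt(-34 - 45) = -4 + sqrt(-79) = -4 + I*sqrt(79) ≈ -4.0 + 8.8882*I)
Z(D) = -4/7 + D/7 (Z(D) = -3/7 + (D - 1)/7 = -3/7 + (-1 + D)/7 = -3/7 + (-1/7 + D/7) = -4/7 + D/7)
A(O) = 5 + O (A(O) = O - 1*(-5) = O + 5 = 5 + O)
g(p) = -4 + I*sqrt(79)
(A(28*6) + 33810) + g(Z(-12)) = ((5 + 28*6) + 33810) + (-4 + I*sqrt(79)) = ((5 + 168) + 33810) + (-4 + I*sqrt(79)) = (173 + 33810) + (-4 + I*sqrt(79)) = 33983 + (-4 + I*sqrt(79)) = 33979 + I*sqrt(79)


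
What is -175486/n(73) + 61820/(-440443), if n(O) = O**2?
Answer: -77621019078/2347120747 ≈ -33.071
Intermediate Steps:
-175486/n(73) + 61820/(-440443) = -175486/(73**2) + 61820/(-440443) = -175486/5329 + 61820*(-1/440443) = -175486*1/5329 - 61820/440443 = -175486/5329 - 61820/440443 = -77621019078/2347120747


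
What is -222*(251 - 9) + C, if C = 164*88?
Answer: -39292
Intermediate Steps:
C = 14432
-222*(251 - 9) + C = -222*(251 - 9) + 14432 = -222*242 + 14432 = -53724 + 14432 = -39292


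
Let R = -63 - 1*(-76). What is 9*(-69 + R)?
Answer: -504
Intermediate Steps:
R = 13 (R = -63 + 76 = 13)
9*(-69 + R) = 9*(-69 + 13) = 9*(-56) = -504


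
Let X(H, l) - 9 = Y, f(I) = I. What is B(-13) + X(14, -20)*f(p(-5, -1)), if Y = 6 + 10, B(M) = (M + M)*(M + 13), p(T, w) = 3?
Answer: 75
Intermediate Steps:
B(M) = 2*M*(13 + M) (B(M) = (2*M)*(13 + M) = 2*M*(13 + M))
Y = 16
X(H, l) = 25 (X(H, l) = 9 + 16 = 25)
B(-13) + X(14, -20)*f(p(-5, -1)) = 2*(-13)*(13 - 13) + 25*3 = 2*(-13)*0 + 75 = 0 + 75 = 75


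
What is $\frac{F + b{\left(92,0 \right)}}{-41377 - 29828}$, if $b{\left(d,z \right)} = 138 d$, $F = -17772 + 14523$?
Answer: $- \frac{67}{505} \approx -0.13267$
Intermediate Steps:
$F = -3249$
$\frac{F + b{\left(92,0 \right)}}{-41377 - 29828} = \frac{-3249 + 138 \cdot 92}{-41377 - 29828} = \frac{-3249 + 12696}{-41377 - 29828} = \frac{9447}{-71205} = 9447 \left(- \frac{1}{71205}\right) = - \frac{67}{505}$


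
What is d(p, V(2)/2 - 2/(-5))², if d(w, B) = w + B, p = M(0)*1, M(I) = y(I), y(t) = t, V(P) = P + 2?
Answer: 144/25 ≈ 5.7600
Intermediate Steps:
V(P) = 2 + P
M(I) = I
p = 0 (p = 0*1 = 0)
d(w, B) = B + w
d(p, V(2)/2 - 2/(-5))² = (((2 + 2)/2 - 2/(-5)) + 0)² = ((4*(½) - 2*(-⅕)) + 0)² = ((2 + ⅖) + 0)² = (12/5 + 0)² = (12/5)² = 144/25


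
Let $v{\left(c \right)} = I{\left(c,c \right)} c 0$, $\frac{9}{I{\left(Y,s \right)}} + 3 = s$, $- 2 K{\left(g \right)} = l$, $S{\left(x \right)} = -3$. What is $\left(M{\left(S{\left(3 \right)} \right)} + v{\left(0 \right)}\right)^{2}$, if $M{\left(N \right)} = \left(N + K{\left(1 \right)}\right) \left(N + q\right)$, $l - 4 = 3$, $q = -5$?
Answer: $2704$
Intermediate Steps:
$l = 7$ ($l = 4 + 3 = 7$)
$K{\left(g \right)} = - \frac{7}{2}$ ($K{\left(g \right)} = \left(- \frac{1}{2}\right) 7 = - \frac{7}{2}$)
$I{\left(Y,s \right)} = \frac{9}{-3 + s}$
$M{\left(N \right)} = \left(-5 + N\right) \left(- \frac{7}{2} + N\right)$ ($M{\left(N \right)} = \left(N - \frac{7}{2}\right) \left(N - 5\right) = \left(- \frac{7}{2} + N\right) \left(-5 + N\right) = \left(-5 + N\right) \left(- \frac{7}{2} + N\right)$)
$v{\left(c \right)} = 0$ ($v{\left(c \right)} = \frac{9}{-3 + c} c 0 = \frac{9 c}{-3 + c} 0 = 0$)
$\left(M{\left(S{\left(3 \right)} \right)} + v{\left(0 \right)}\right)^{2} = \left(\left(\frac{35}{2} + \left(-3\right)^{2} - - \frac{51}{2}\right) + 0\right)^{2} = \left(\left(\frac{35}{2} + 9 + \frac{51}{2}\right) + 0\right)^{2} = \left(52 + 0\right)^{2} = 52^{2} = 2704$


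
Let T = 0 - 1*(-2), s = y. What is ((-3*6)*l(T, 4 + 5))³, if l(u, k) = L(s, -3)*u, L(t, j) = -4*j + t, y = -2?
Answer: -46656000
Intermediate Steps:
s = -2
T = 2 (T = 0 + 2 = 2)
L(t, j) = t - 4*j
l(u, k) = 10*u (l(u, k) = (-2 - 4*(-3))*u = (-2 + 12)*u = 10*u)
((-3*6)*l(T, 4 + 5))³ = ((-3*6)*(10*2))³ = (-18*20)³ = (-360)³ = -46656000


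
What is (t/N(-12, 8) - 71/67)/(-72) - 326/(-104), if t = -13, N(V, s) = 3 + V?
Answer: 883093/282204 ≈ 3.1293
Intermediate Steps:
(t/N(-12, 8) - 71/67)/(-72) - 326/(-104) = (-13/(3 - 12) - 71/67)/(-72) - 326/(-104) = (-13/(-9) - 71*1/67)*(-1/72) - 326*(-1/104) = (-13*(-⅑) - 71/67)*(-1/72) + 163/52 = (13/9 - 71/67)*(-1/72) + 163/52 = (232/603)*(-1/72) + 163/52 = -29/5427 + 163/52 = 883093/282204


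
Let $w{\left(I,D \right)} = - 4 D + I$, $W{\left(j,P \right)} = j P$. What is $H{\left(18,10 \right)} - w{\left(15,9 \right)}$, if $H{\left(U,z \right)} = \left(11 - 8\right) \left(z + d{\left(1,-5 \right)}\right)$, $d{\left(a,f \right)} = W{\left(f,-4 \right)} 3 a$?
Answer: $231$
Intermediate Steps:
$W{\left(j,P \right)} = P j$
$w{\left(I,D \right)} = I - 4 D$
$d{\left(a,f \right)} = - 12 a f$ ($d{\left(a,f \right)} = - 4 f 3 a = - 12 f a = - 12 a f$)
$H{\left(U,z \right)} = 180 + 3 z$ ($H{\left(U,z \right)} = \left(11 - 8\right) \left(z - 12 \left(-5\right)\right) = 3 \left(z + 60\right) = 3 \left(60 + z\right) = 180 + 3 z$)
$H{\left(18,10 \right)} - w{\left(15,9 \right)} = \left(180 + 3 \cdot 10\right) - \left(15 - 36\right) = \left(180 + 30\right) - \left(15 - 36\right) = 210 - -21 = 210 + 21 = 231$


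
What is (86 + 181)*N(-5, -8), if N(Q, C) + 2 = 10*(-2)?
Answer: -5874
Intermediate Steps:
N(Q, C) = -22 (N(Q, C) = -2 + 10*(-2) = -2 - 20 = -22)
(86 + 181)*N(-5, -8) = (86 + 181)*(-22) = 267*(-22) = -5874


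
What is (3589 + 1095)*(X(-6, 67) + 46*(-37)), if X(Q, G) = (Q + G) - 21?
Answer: -7784808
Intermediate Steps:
X(Q, G) = -21 + G + Q (X(Q, G) = (G + Q) - 21 = -21 + G + Q)
(3589 + 1095)*(X(-6, 67) + 46*(-37)) = (3589 + 1095)*((-21 + 67 - 6) + 46*(-37)) = 4684*(40 - 1702) = 4684*(-1662) = -7784808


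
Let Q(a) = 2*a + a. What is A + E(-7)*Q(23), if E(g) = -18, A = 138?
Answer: -1104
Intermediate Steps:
Q(a) = 3*a
A + E(-7)*Q(23) = 138 - 54*23 = 138 - 18*69 = 138 - 1242 = -1104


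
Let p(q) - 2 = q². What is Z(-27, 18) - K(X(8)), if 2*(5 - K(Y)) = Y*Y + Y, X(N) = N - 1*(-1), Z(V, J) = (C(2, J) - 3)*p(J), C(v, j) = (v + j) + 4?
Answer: 6886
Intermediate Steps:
C(v, j) = 4 + j + v (C(v, j) = (j + v) + 4 = 4 + j + v)
p(q) = 2 + q²
Z(V, J) = (2 + J²)*(3 + J) (Z(V, J) = ((4 + J + 2) - 3)*(2 + J²) = ((6 + J) - 3)*(2 + J²) = (3 + J)*(2 + J²) = (2 + J²)*(3 + J))
X(N) = 1 + N (X(N) = N + 1 = 1 + N)
K(Y) = 5 - Y/2 - Y²/2 (K(Y) = 5 - (Y*Y + Y)/2 = 5 - (Y² + Y)/2 = 5 - (Y + Y²)/2 = 5 + (-Y/2 - Y²/2) = 5 - Y/2 - Y²/2)
Z(-27, 18) - K(X(8)) = (2 + 18²)*(3 + 18) - (5 - (1 + 8)/2 - (1 + 8)²/2) = (2 + 324)*21 - (5 - ½*9 - ½*9²) = 326*21 - (5 - 9/2 - ½*81) = 6846 - (5 - 9/2 - 81/2) = 6846 - 1*(-40) = 6846 + 40 = 6886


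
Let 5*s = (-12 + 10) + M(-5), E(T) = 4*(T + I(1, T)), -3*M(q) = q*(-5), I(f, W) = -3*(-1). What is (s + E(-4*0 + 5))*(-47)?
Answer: -21103/15 ≈ -1406.9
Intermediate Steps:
I(f, W) = 3
M(q) = 5*q/3 (M(q) = -q*(-5)/3 = -(-5)*q/3 = 5*q/3)
E(T) = 12 + 4*T (E(T) = 4*(T + 3) = 4*(3 + T) = 12 + 4*T)
s = -31/15 (s = ((-12 + 10) + (5/3)*(-5))/5 = (-2 - 25/3)/5 = (1/5)*(-31/3) = -31/15 ≈ -2.0667)
(s + E(-4*0 + 5))*(-47) = (-31/15 + (12 + 4*(-4*0 + 5)))*(-47) = (-31/15 + (12 + 4*(0 + 5)))*(-47) = (-31/15 + (12 + 4*5))*(-47) = (-31/15 + (12 + 20))*(-47) = (-31/15 + 32)*(-47) = (449/15)*(-47) = -21103/15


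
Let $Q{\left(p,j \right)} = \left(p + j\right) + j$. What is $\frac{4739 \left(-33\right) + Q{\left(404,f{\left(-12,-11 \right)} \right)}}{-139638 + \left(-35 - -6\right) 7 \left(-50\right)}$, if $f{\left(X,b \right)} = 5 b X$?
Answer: $\frac{154663}{129488} \approx 1.1944$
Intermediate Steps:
$f{\left(X,b \right)} = 5 X b$
$Q{\left(p,j \right)} = p + 2 j$ ($Q{\left(p,j \right)} = \left(j + p\right) + j = p + 2 j$)
$\frac{4739 \left(-33\right) + Q{\left(404,f{\left(-12,-11 \right)} \right)}}{-139638 + \left(-35 - -6\right) 7 \left(-50\right)} = \frac{4739 \left(-33\right) + \left(404 + 2 \cdot 5 \left(-12\right) \left(-11\right)\right)}{-139638 + \left(-35 - -6\right) 7 \left(-50\right)} = \frac{-156387 + \left(404 + 2 \cdot 660\right)}{-139638 + \left(-35 + 6\right) 7 \left(-50\right)} = \frac{-156387 + \left(404 + 1320\right)}{-139638 + \left(-29\right) 7 \left(-50\right)} = \frac{-156387 + 1724}{-139638 - -10150} = - \frac{154663}{-139638 + 10150} = - \frac{154663}{-129488} = \left(-154663\right) \left(- \frac{1}{129488}\right) = \frac{154663}{129488}$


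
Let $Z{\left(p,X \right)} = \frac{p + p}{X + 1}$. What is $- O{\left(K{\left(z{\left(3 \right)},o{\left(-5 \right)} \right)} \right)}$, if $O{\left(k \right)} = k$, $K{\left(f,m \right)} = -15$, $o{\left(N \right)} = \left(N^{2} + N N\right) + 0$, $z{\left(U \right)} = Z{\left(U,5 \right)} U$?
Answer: $15$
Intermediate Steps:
$Z{\left(p,X \right)} = \frac{2 p}{1 + X}$
$z{\left(U \right)} = \frac{U^{2}}{3}$ ($z{\left(U \right)} = \frac{2 U}{1 + 5} U = \frac{2 U}{6} U = 2 U \frac{1}{6} U = \frac{U}{3} U = \frac{U^{2}}{3}$)
$o{\left(N \right)} = 2 N^{2}$ ($o{\left(N \right)} = \left(N^{2} + N^{2}\right) + 0 = 2 N^{2} + 0 = 2 N^{2}$)
$- O{\left(K{\left(z{\left(3 \right)},o{\left(-5 \right)} \right)} \right)} = \left(-1\right) \left(-15\right) = 15$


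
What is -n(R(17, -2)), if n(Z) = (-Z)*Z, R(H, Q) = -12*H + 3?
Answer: 40401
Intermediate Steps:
R(H, Q) = 3 - 12*H
n(Z) = -Z²
-n(R(17, -2)) = -(-1)*(3 - 12*17)² = -(-1)*(3 - 204)² = -(-1)*(-201)² = -(-1)*40401 = -1*(-40401) = 40401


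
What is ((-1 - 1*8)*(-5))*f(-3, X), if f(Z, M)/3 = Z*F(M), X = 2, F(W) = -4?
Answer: 1620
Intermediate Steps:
f(Z, M) = -12*Z (f(Z, M) = 3*(Z*(-4)) = 3*(-4*Z) = -12*Z)
((-1 - 1*8)*(-5))*f(-3, X) = ((-1 - 1*8)*(-5))*(-12*(-3)) = ((-1 - 8)*(-5))*36 = -9*(-5)*36 = 45*36 = 1620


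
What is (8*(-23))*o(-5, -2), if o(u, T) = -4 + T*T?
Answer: 0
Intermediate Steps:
o(u, T) = -4 + T²
(8*(-23))*o(-5, -2) = (8*(-23))*(-4 + (-2)²) = -184*(-4 + 4) = -184*0 = 0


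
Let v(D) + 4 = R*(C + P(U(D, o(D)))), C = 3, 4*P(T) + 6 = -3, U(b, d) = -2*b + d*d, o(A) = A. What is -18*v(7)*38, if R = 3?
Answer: 1197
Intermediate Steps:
U(b, d) = d² - 2*b (U(b, d) = -2*b + d² = d² - 2*b)
P(T) = -9/4 (P(T) = -3/2 + (¼)*(-3) = -3/2 - ¾ = -9/4)
v(D) = -7/4 (v(D) = -4 + 3*(3 - 9/4) = -4 + 3*(¾) = -4 + 9/4 = -7/4)
-18*v(7)*38 = -18*(-7/4)*38 = (63/2)*38 = 1197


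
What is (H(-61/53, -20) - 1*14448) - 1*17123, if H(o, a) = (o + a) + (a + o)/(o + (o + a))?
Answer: -1979062475/62646 ≈ -31591.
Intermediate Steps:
H(o, a) = a + o + (a + o)/(a + 2*o) (H(o, a) = (a + o) + (a + o)/(o + (a + o)) = (a + o) + (a + o)/(a + 2*o) = a + o + (a + o)/(a + 2*o))
(H(-61/53, -20) - 1*14448) - 1*17123 = ((-20 - 61/53 + (-20)² + 2*(-61/53)² + 3*(-20)*(-61/53))/(-20 + 2*(-61/53)) - 1*14448) - 1*17123 = ((-20 - 61*1/53 + 400 + 2*(-61*1/53)² + 3*(-20)*(-61*1/53))/(-20 + 2*(-61*1/53)) - 14448) - 17123 = ((-20 - 61/53 + 400 + 2*(-61/53)² + 3*(-20)*(-61/53))/(-20 + 2*(-61/53)) - 14448) - 17123 = ((-20 - 61/53 + 400 + 2*(3721/2809) + 3660/53)/(-20 - 122/53) - 14448) - 17123 = ((-20 - 61/53 + 400 + 7442/2809 + 3660/53)/(-1182/53) - 14448) - 17123 = (-53/1182*1265609/2809 - 14448) - 17123 = (-1265609/62646 - 14448) - 17123 = -906375017/62646 - 17123 = -1979062475/62646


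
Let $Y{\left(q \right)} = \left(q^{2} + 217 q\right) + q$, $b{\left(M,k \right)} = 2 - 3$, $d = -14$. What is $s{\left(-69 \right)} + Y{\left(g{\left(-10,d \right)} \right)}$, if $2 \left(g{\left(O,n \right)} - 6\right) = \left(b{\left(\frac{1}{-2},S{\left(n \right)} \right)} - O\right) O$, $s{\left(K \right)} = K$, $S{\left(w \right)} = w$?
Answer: $-7050$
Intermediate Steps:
$b{\left(M,k \right)} = -1$
$g{\left(O,n \right)} = 6 + \frac{O \left(-1 - O\right)}{2}$ ($g{\left(O,n \right)} = 6 + \frac{\left(-1 - O\right) O}{2} = 6 + \frac{O \left(-1 - O\right)}{2}$)
$Y{\left(q \right)} = q^{2} + 218 q$
$s{\left(-69 \right)} + Y{\left(g{\left(-10,d \right)} \right)} = -69 + \left(6 - -5 - \frac{\left(-10\right)^{2}}{2}\right) \left(218 - \left(-11 + 50\right)\right) = -69 + \left(6 + 5 - 50\right) \left(218 + \left(6 + 5 - 50\right)\right) = -69 - 39 \left(218 - 39\right) = -69 - 6981 = -7050$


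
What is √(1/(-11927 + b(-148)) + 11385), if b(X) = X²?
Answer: √1133268932642/9977 ≈ 106.70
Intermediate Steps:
√(1/(-11927 + b(-148)) + 11385) = √(1/(-11927 + (-148)²) + 11385) = √(1/(-11927 + 21904) + 11385) = √(1/9977 + 11385) = √(113588146/9977) = √1133268932642/9977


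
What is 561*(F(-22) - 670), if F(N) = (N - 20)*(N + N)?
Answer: 660858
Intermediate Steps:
F(N) = 2*N*(-20 + N) (F(N) = (-20 + N)*(2*N) = 2*N*(-20 + N))
561*(F(-22) - 670) = 561*(2*(-22)*(-20 - 22) - 670) = 561*(2*(-22)*(-42) - 670) = 561*(1848 - 670) = 561*1178 = 660858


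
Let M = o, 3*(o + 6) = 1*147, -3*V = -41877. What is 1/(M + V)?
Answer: 1/14002 ≈ 7.1418e-5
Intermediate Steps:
V = 13959 (V = -⅓*(-41877) = 13959)
o = 43 (o = -6 + (1*147)/3 = -6 + (⅓)*147 = -6 + 49 = 43)
M = 43
1/(M + V) = 1/(43 + 13959) = 1/14002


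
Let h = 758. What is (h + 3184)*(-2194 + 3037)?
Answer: 3323106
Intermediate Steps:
(h + 3184)*(-2194 + 3037) = (758 + 3184)*(-2194 + 3037) = 3942*843 = 3323106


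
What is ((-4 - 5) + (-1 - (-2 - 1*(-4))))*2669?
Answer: -32028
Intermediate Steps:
((-4 - 5) + (-1 - (-2 - 1*(-4))))*2669 = (-9 + (-1 - (-2 + 4)))*2669 = (-9 + (-1 - 1*2))*2669 = (-9 + (-1 - 2))*2669 = (-9 - 3)*2669 = -12*2669 = -32028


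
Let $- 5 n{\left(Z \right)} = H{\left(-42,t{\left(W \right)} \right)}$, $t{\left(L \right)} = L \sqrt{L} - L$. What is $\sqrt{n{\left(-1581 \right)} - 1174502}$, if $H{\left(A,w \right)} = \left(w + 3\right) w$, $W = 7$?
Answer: $\frac{\sqrt{-29364405 + 385 \sqrt{7}}}{5} \approx 1083.8 i$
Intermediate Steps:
$t{\left(L \right)} = L^{\frac{3}{2}} - L$
$H{\left(A,w \right)} = w \left(3 + w\right)$ ($H{\left(A,w \right)} = \left(3 + w\right) w = w \left(3 + w\right)$)
$n{\left(Z \right)} = - \frac{\left(-7 + 7 \sqrt{7}\right) \left(-4 + 7 \sqrt{7}\right)}{5}$ ($n{\left(Z \right)} = - \frac{\left(7^{\frac{3}{2}} - 7\right) \left(3 + \left(7^{\frac{3}{2}} - 7\right)\right)}{5} = - \frac{\left(7 \sqrt{7} - 7\right) \left(3 - \left(7 - 7 \sqrt{7}\right)\right)}{5} = - \frac{\left(-7 + 7 \sqrt{7}\right) \left(3 - \left(7 - 7 \sqrt{7}\right)\right)}{5} = - \frac{\left(-7 + 7 \sqrt{7}\right) \left(-4 + 7 \sqrt{7}\right)}{5}$)
$\sqrt{n{\left(-1581 \right)} - 1174502} = \sqrt{\left(- \frac{371}{5} + \frac{77 \sqrt{7}}{5}\right) - 1174502} = \sqrt{- \frac{5872881}{5} + \frac{77 \sqrt{7}}{5}}$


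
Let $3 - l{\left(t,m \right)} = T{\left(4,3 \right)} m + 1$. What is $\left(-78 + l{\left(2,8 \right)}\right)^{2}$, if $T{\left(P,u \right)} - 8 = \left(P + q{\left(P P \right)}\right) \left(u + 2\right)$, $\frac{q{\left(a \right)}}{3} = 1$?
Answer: $176400$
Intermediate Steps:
$q{\left(a \right)} = 3$ ($q{\left(a \right)} = 3 \cdot 1 = 3$)
$T{\left(P,u \right)} = 8 + \left(2 + u\right) \left(3 + P\right)$ ($T{\left(P,u \right)} = 8 + \left(P + 3\right) \left(u + 2\right) = 8 + \left(3 + P\right) \left(2 + u\right) = 8 + \left(2 + u\right) \left(3 + P\right)$)
$l{\left(t,m \right)} = 2 - 43 m$ ($l{\left(t,m \right)} = 3 - \left(\left(14 + 2 \cdot 4 + 3 \cdot 3 + 4 \cdot 3\right) m + 1\right) = 3 - \left(\left(14 + 8 + 9 + 12\right) m + 1\right) = 3 - \left(43 m + 1\right) = 3 - \left(1 + 43 m\right) = 2 - 43 m$)
$\left(-78 + l{\left(2,8 \right)}\right)^{2} = \left(-78 + \left(2 - 344\right)\right)^{2} = \left(-78 - 342\right)^{2} = \left(-420\right)^{2} = 176400$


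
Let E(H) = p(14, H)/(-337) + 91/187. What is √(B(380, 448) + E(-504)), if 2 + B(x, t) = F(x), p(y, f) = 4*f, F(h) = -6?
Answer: I*√6080892367/63019 ≈ 1.2374*I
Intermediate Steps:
E(H) = 91/187 - 4*H/337 (E(H) = (4*H)/(-337) + 91/187 = (4*H)*(-1/337) + 91*(1/187) = -4*H/337 + 91/187 = 91/187 - 4*H/337)
B(x, t) = -8 (B(x, t) = -2 - 6 = -8)
√(B(380, 448) + E(-504)) = √(-8 + (91/187 - 4/337*(-504))) = √(-8 + (91/187 + 2016/337)) = √(-8 + 407659/63019) = √(-96493/63019) = I*√6080892367/63019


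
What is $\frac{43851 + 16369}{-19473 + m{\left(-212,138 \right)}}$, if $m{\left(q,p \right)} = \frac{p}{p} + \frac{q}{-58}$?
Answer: $- \frac{873190}{282291} \approx -3.0932$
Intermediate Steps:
$m{\left(q,p \right)} = 1 - \frac{q}{58}$ ($m{\left(q,p \right)} = 1 + q \left(- \frac{1}{58}\right) = 1 - \frac{q}{58}$)
$\frac{43851 + 16369}{-19473 + m{\left(-212,138 \right)}} = \frac{43851 + 16369}{-19473 + \left(1 - - \frac{106}{29}\right)} = \frac{60220}{-19473 + \left(1 + \frac{106}{29}\right)} = \frac{60220}{-19473 + \frac{135}{29}} = \frac{60220}{- \frac{564582}{29}} = 60220 \left(- \frac{29}{564582}\right) = - \frac{873190}{282291}$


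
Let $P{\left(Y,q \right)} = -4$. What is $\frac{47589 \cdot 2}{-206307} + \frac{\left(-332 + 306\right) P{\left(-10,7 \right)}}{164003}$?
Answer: $- \frac{5196007202}{11278322307} \approx -0.46071$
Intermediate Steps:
$\frac{47589 \cdot 2}{-206307} + \frac{\left(-332 + 306\right) P{\left(-10,7 \right)}}{164003} = \frac{47589 \cdot 2}{-206307} + \frac{\left(-332 + 306\right) \left(-4\right)}{164003} = 95178 \left(- \frac{1}{206307}\right) + \left(-26\right) \left(-4\right) \frac{1}{164003} = - \frac{31726}{68769} + 104 \cdot \frac{1}{164003} = - \frac{31726}{68769} + \frac{104}{164003} = - \frac{5196007202}{11278322307}$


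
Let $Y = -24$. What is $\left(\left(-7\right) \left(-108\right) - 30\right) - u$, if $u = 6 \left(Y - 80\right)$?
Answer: $1350$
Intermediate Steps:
$u = -624$ ($u = 6 \left(-24 - 80\right) = 6 \left(-104\right) = -624$)
$\left(\left(-7\right) \left(-108\right) - 30\right) - u = \left(\left(-7\right) \left(-108\right) - 30\right) - -624 = \left(756 - 30\right) + 624 = 726 + 624 = 1350$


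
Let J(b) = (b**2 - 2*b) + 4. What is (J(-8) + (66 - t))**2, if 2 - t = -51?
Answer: 9409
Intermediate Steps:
t = 53 (t = 2 - 1*(-51) = 2 + 51 = 53)
J(b) = 4 + b**2 - 2*b
(J(-8) + (66 - t))**2 = ((4 + (-8)**2 - 2*(-8)) + (66 - 1*53))**2 = ((4 + 64 + 16) + (66 - 53))**2 = (84 + 13)**2 = 97**2 = 9409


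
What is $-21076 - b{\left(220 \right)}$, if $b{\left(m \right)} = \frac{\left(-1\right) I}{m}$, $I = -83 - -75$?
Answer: $- \frac{1159182}{55} \approx -21076.0$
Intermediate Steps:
$I = -8$ ($I = -83 + 75 = -8$)
$b{\left(m \right)} = \frac{8}{m}$ ($b{\left(m \right)} = \frac{\left(-1\right) \left(-8\right)}{m} = \frac{8}{m}$)
$-21076 - b{\left(220 \right)} = -21076 - \frac{8}{220} = -21076 - 8 \cdot \frac{1}{220} = -21076 - \frac{2}{55} = - \frac{1159182}{55}$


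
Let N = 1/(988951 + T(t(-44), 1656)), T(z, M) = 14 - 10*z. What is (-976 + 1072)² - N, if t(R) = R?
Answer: 9118356479/989405 ≈ 9216.0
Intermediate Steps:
N = 1/989405 (N = 1/(988951 + (14 - 10*(-44))) = 1/(988951 + (14 + 440)) = 1/(988951 + 454) = 1/989405 ≈ 1.0107e-6)
(-976 + 1072)² - N = (-976 + 1072)² - 1*1/989405 = 96² - 1/989405 = 9216 - 1/989405 = 9118356479/989405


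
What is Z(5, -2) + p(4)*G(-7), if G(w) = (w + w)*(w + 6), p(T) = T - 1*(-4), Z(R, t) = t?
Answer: 110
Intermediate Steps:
p(T) = 4 + T (p(T) = T + 4 = 4 + T)
G(w) = 2*w*(6 + w) (G(w) = (2*w)*(6 + w) = 2*w*(6 + w))
Z(5, -2) + p(4)*G(-7) = -2 + (4 + 4)*(2*(-7)*(6 - 7)) = -2 + 8*(2*(-7)*(-1)) = -2 + 8*14 = -2 + 112 = 110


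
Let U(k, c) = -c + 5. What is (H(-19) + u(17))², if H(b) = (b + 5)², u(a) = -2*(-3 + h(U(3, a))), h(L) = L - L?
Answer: 40804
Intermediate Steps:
U(k, c) = 5 - c
h(L) = 0
u(a) = 6 (u(a) = -2*(-3 + 0) = -2*(-3) = 6)
H(b) = (5 + b)²
(H(-19) + u(17))² = ((5 - 19)² + 6)² = ((-14)² + 6)² = (196 + 6)² = 202² = 40804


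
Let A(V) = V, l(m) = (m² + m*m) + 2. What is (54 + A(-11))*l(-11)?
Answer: 10492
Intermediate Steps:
l(m) = 2 + 2*m² (l(m) = (m² + m²) + 2 = 2*m² + 2 = 2 + 2*m²)
(54 + A(-11))*l(-11) = (54 - 11)*(2 + 2*(-11)²) = 43*(2 + 2*121) = 43*(2 + 242) = 43*244 = 10492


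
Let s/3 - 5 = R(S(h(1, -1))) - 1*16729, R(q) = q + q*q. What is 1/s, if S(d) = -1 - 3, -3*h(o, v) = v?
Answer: -1/50136 ≈ -1.9946e-5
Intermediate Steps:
h(o, v) = -v/3
S(d) = -4
R(q) = q + q**2
s = -50136 (s = 15 + 3*(-4*(1 - 4) - 1*16729) = 15 + 3*(-4*(-3) - 16729) = 15 + 3*(12 - 16729) = 15 + 3*(-16717) = 15 - 50151 = -50136)
1/s = 1/(-50136) = -1/50136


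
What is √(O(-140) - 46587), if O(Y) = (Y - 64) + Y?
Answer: I*√46931 ≈ 216.64*I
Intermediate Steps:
O(Y) = -64 + 2*Y (O(Y) = (-64 + Y) + Y = -64 + 2*Y)
√(O(-140) - 46587) = √((-64 + 2*(-140)) - 46587) = √((-64 - 280) - 46587) = √(-344 - 46587) = √(-46931) = I*√46931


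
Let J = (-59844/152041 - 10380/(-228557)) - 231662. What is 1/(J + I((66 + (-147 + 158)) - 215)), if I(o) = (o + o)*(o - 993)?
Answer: 34750034837/2797157204589950 ≈ 1.2423e-5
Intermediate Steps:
I(o) = 2*o*(-993 + o) (I(o) = (2*o)*(-993 + o) = 2*o*(-993 + o))
J = -8050274669988622/34750034837 (J = (-59844*1/152041 - 10380*(-1/228557)) - 231662 = (-59844/152041 + 10380/228557) - 231662 = -12099579528/34750034837 - 231662 = -8050274669988622/34750034837 ≈ -2.3166e+5)
1/(J + I((66 + (-147 + 158)) - 215)) = 1/(-8050274669988622/34750034837 + 2*((66 + (-147 + 158)) - 215)*(-993 + ((66 + (-147 + 158)) - 215))) = 1/(-8050274669988622/34750034837 + 2*((66 + 11) - 215)*(-993 + ((66 + 11) - 215))) = 1/(-8050274669988622/34750034837 + 2*(77 - 215)*(-993 + (77 - 215))) = 1/(-8050274669988622/34750034837 + 2*(-138)*(-993 - 138)) = 1/(-8050274669988622/34750034837 + 2*(-138)*(-1131)) = 1/(-8050274669988622/34750034837 + 312156) = 1/(2797157204589950/34750034837) = 34750034837/2797157204589950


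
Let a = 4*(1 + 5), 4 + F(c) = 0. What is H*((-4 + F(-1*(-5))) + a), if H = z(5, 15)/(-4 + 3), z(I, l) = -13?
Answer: 208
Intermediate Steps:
F(c) = -4 (F(c) = -4 + 0 = -4)
a = 24 (a = 4*6 = 24)
H = 13 (H = -13/(-4 + 3) = -13/(-1) = -1*(-13) = 13)
H*((-4 + F(-1*(-5))) + a) = 13*((-4 - 4) + 24) = 13*(-8 + 24) = 13*16 = 208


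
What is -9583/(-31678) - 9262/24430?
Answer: -29644473/386946770 ≈ -0.076611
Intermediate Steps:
-9583/(-31678) - 9262/24430 = -9583*(-1/31678) - 9262*1/24430 = 9583/31678 - 4631/12215 = -29644473/386946770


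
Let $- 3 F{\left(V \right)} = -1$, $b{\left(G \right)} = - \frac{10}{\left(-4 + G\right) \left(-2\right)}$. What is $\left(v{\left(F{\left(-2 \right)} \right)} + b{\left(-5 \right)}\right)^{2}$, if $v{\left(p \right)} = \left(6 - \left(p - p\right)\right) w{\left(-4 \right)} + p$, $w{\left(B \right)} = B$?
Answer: $\frac{47524}{81} \approx 586.72$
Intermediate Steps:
$b{\left(G \right)} = - \frac{10}{8 - 2 G}$
$F{\left(V \right)} = \frac{1}{3}$ ($F{\left(V \right)} = \left(- \frac{1}{3}\right) \left(-1\right) = \frac{1}{3}$)
$v{\left(p \right)} = -24 + p$ ($v{\left(p \right)} = \left(6 - \left(p - p\right)\right) \left(-4\right) + p = \left(6 - 0\right) \left(-4\right) + p = \left(6 + 0\right) \left(-4\right) + p = 6 \left(-4\right) + p = -24 + p$)
$\left(v{\left(F{\left(-2 \right)} \right)} + b{\left(-5 \right)}\right)^{2} = \left(\left(-24 + \frac{1}{3}\right) + \frac{5}{-4 - 5}\right)^{2} = \left(- \frac{71}{3} + \frac{5}{-9}\right)^{2} = \left(- \frac{71}{3} + 5 \left(- \frac{1}{9}\right)\right)^{2} = \left(- \frac{71}{3} - \frac{5}{9}\right)^{2} = \left(- \frac{218}{9}\right)^{2} = \frac{47524}{81}$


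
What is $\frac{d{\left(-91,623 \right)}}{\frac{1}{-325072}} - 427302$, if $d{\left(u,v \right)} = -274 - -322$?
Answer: $-16030758$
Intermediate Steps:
$d{\left(u,v \right)} = 48$ ($d{\left(u,v \right)} = -274 + 322 = 48$)
$\frac{d{\left(-91,623 \right)}}{\frac{1}{-325072}} - 427302 = \frac{48}{\frac{1}{-325072}} - 427302 = \frac{48}{- \frac{1}{325072}} - 427302 = 48 \left(-325072\right) - 427302 = -15603456 - 427302 = -16030758$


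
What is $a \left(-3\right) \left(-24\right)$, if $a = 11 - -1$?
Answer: $864$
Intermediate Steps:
$a = 12$ ($a = 11 + 1 = 12$)
$a \left(-3\right) \left(-24\right) = 12 \left(-3\right) \left(-24\right) = \left(-36\right) \left(-24\right) = 864$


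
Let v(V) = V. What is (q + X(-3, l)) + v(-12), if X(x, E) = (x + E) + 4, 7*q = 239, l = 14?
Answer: 260/7 ≈ 37.143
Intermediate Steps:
q = 239/7 (q = (⅐)*239 = 239/7 ≈ 34.143)
X(x, E) = 4 + E + x (X(x, E) = (E + x) + 4 = 4 + E + x)
(q + X(-3, l)) + v(-12) = (239/7 + (4 + 14 - 3)) - 12 = (239/7 + 15) - 12 = 344/7 - 12 = 260/7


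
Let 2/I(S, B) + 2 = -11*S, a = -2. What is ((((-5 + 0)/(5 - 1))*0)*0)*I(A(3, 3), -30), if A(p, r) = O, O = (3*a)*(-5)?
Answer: 0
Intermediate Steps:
O = 30 (O = (3*(-2))*(-5) = -6*(-5) = 30)
A(p, r) = 30
I(S, B) = 2/(-2 - 11*S)
((((-5 + 0)/(5 - 1))*0)*0)*I(A(3, 3), -30) = ((((-5 + 0)/(5 - 1))*0)*0)*(-2/(2 + 11*30)) = ((-5/4*0)*0)*(-2/(2 + 330)) = ((-5*1/4*0)*0)*(-2/332) = (-5/4*0*0)*(-2*1/332) = (0*0)*(-1/166) = 0*(-1/166) = 0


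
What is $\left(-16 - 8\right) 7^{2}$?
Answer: $-1176$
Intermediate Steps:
$\left(-16 - 8\right) 7^{2} = \left(-24\right) 49 = -1176$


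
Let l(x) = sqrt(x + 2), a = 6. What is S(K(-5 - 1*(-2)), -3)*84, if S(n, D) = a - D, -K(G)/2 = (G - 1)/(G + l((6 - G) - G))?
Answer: 756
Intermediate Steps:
l(x) = sqrt(2 + x)
K(G) = -2*(-1 + G)/(G + sqrt(8 - 2*G)) (K(G) = -2*(G - 1)/(G + sqrt(2 + ((6 - G) - G))) = -2*(-1 + G)/(G + sqrt(2 + (6 - 2*G))) = -2*(-1 + G)/(G + sqrt(8 - 2*G)))
S(n, D) = 6 - D
S(K(-5 - 1*(-2)), -3)*84 = (6 - 1*(-3))*84 = (6 + 3)*84 = 9*84 = 756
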